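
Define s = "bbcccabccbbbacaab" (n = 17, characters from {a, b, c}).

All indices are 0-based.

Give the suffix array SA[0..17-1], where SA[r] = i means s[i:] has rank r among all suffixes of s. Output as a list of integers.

rank→(start, suffix):
  0 → (14, 'aab')
  1 → (15, 'ab')
  2 → (5, 'abccbbbacaab')
  3 → (12, 'acaab')
  4 → (16, 'b')
  5 → (11, 'bacaab')
  6 → (10, 'bbacaab')
  7 → (9, 'bbbacaab')
  8 → (0, 'bbcccabccbbbacaab')
  9 → (6, 'bccbbbacaab')
  10 → (1, 'bcccabccbbbacaab')
  11 → (13, 'caab')
  12 → (4, 'cabccbbbacaab')
  13 → (8, 'cbbbacaab')
  14 → (3, 'ccabccbbbacaab')
  15 → (7, 'ccbbbacaab')
  16 → (2, 'cccabccbbbacaab')

[14, 15, 5, 12, 16, 11, 10, 9, 0, 6, 1, 13, 4, 8, 3, 7, 2]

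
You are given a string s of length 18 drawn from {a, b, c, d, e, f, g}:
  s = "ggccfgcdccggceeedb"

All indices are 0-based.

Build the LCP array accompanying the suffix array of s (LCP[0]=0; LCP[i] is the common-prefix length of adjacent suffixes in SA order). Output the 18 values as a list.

sorted suffixes:
  #0 SA[0]=17  'b'
  #1 SA[1]=2  'ccfgcdccggceeedb'
  #2 SA[2]=8  'ccggceeedb'
  #3 SA[3]=6  'cdccggceeedb'
  #4 SA[4]=12  'ceeedb'
  #5 SA[5]=3  'cfgcdccggceeedb'
  #6 SA[6]=9  'cggceeedb'
  #7 SA[7]=16  'db'
  #8 SA[8]=7  'dccggceeedb'
  #9 SA[9]=15  'edb'
  #10 SA[10]=14  'eedb'
  #11 SA[11]=13  'eeedb'
  #12 SA[12]=4  'fgcdccggceeedb'
  #13 SA[13]=1  'gccfgcdccggceeedb'
  #14 SA[14]=5  'gcdccggceeedb'
  #15 SA[15]=11  'gceeedb'
  #16 SA[16]=0  'ggccfgcdccggceeedb'
  #17 SA[17]=10  'ggceeedb'

SA = [17, 2, 8, 6, 12, 3, 9, 16, 7, 15, 14, 13, 4, 1, 5, 11, 0, 10]
[i] adj suffixes → lcp
  [1] 17/2 → 0 ('')
  [2] 2/8 → 2 ('cc')
  [3] 8/6 → 1 ('c')
  [4] 6/12 → 1 ('c')
  [5] 12/3 → 1 ('c')
  [6] 3/9 → 1 ('c')
  [7] 9/16 → 0 ('')
  [8] 16/7 → 1 ('d')
  [9] 7/15 → 0 ('')
  [10] 15/14 → 1 ('e')
  [11] 14/13 → 2 ('ee')
  [12] 13/4 → 0 ('')
  [13] 4/1 → 0 ('')
  [14] 1/5 → 2 ('gc')
  [15] 5/11 → 2 ('gc')
  [16] 11/0 → 1 ('g')
  [17] 0/10 → 3 ('ggc')

[0, 0, 2, 1, 1, 1, 1, 0, 1, 0, 1, 2, 0, 0, 2, 2, 1, 3]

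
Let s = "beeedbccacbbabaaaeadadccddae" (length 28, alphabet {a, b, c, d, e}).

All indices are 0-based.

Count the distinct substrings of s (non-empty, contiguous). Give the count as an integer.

376

sorted suffixes:
  #0 SA[0]=14  'aaaeadadccddae'
  #1 SA[1]=15  'aaeadadccddae'
  #2 SA[2]=12  'abaaaeadadccddae'
  #3 SA[3]=8  'acbbabaaaeadadccddae'
  #4 SA[4]=18  'adadccddae'
  #5 SA[5]=20  'adccddae'
  #6 SA[6]=26  'ae'
  #7 SA[7]=16  'aeadadccddae'
  #8 SA[8]=13  'baaaeadadccddae'
  #9 SA[9]=11  'babaaaeadadccddae'
  #10 SA[10]=10  'bbabaaaeadadccddae'
  #11 SA[11]=5  'bccacbbabaaaeadadccddae'
  #12 SA[12]=0  'beeedbccacbbabaaaeadadccddae'
  #13 SA[13]=7  'cacbbabaaaeadadccddae'
  #14 SA[14]=9  'cbbabaaaeadadccddae'
  #15 SA[15]=6  'ccacbbabaaaeadadccddae'
  #16 SA[16]=22  'ccddae'
  #17 SA[17]=23  'cddae'
  #18 SA[18]=19  'dadccddae'
  #19 SA[19]=25  'dae'
  #20 SA[20]=4  'dbccacbbabaaaeadadccddae'
  #21 SA[21]=21  'dccddae'
  #22 SA[22]=24  'ddae'
  #23 SA[23]=27  'e'
  #24 SA[24]=17  'eadadccddae'
  #25 SA[25]=3  'edbccacbbabaaaeadadccddae'
  #26 SA[26]=2  'eedbccacbbabaaaeadadccddae'
  #27 SA[27]=1  'eeedbccacbbabaaaeadadccddae'

SA = [14, 15, 12, 8, 18, 20, 26, 16, 13, 11, 10, 5, 0, 7, 9, 6, 22, 23, 19, 25, 4, 21, 24, 27, 17, 3, 2, 1]
i: (SA[i-1],SA[i]) lcp shared
  1: (14,15) 2 'aa'
  2: (15,12) 1 'a'
  3: (12,8) 1 'a'
  4: (8,18) 1 'a'
  5: (18,20) 2 'ad'
  6: (20,26) 1 'a'
  7: (26,16) 2 'ae'
  8: (16,13) 0 ''
  9: (13,11) 2 'ba'
  10: (11,10) 1 'b'
  11: (10,5) 1 'b'
  12: (5,0) 1 'b'
  13: (0,7) 0 ''
  14: (7,9) 1 'c'
  15: (9,6) 1 'c'
  16: (6,22) 2 'cc'
  17: (22,23) 1 'c'
  18: (23,19) 0 ''
  19: (19,25) 2 'da'
  20: (25,4) 1 'd'
  21: (4,21) 1 'd'
  22: (21,24) 1 'd'
  23: (24,27) 0 ''
  24: (27,17) 1 'e'
  25: (17,3) 1 'e'
  26: (3,2) 1 'e'
  27: (2,1) 2 'ee'

n(n+1)/2 = 28·29/2 = 406
Σ LCP = 0 + 2 + 1 + 1 + 1 + 2 + 1 + 2 + 0 + 2 + 1 + 1 + 1 + 0 + 1 + 1 + 2 + 1 + 0 + 2 + 1 + 1 + 1 + 0 + 1 + 1 + 1 + 2 = 30
distinct = 406 − 30 = 376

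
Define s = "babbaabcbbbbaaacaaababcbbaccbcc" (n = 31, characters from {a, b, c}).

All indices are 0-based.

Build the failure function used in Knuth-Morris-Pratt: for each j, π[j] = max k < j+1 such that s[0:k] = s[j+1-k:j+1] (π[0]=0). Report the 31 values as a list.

π[0] = 0
j=1 s[j]='a': π[1]=0 (border '')
j=2 s[j]='b': π[2]=1 (border 'b')
j=3 s[j]='b': k: 1→0; π[3]=1 (border 'b')
j=4 s[j]='a': π[4]=2 (border 'ba')
j=5 s[j]='a': k: 2→0; π[5]=0 (border '')
j=6 s[j]='b': π[6]=1 (border 'b')
j=7 s[j]='c': k: 1→0; π[7]=0 (border '')
j=8 s[j]='b': π[8]=1 (border 'b')
j=9 s[j]='b': k: 1→0; π[9]=1 (border 'b')
j=10 s[j]='b': k: 1→0; π[10]=1 (border 'b')
j=11 s[j]='b': k: 1→0; π[11]=1 (border 'b')
j=12 s[j]='a': π[12]=2 (border 'ba')
j=13 s[j]='a': k: 2→0; π[13]=0 (border '')
j=14 s[j]='a': π[14]=0 (border '')
j=15 s[j]='c': π[15]=0 (border '')
j=16 s[j]='a': π[16]=0 (border '')
j=17 s[j]='a': π[17]=0 (border '')
j=18 s[j]='a': π[18]=0 (border '')
j=19 s[j]='b': π[19]=1 (border 'b')
j=20 s[j]='a': π[20]=2 (border 'ba')
j=21 s[j]='b': π[21]=3 (border 'bab')
j=22 s[j]='c': k: 3→1→0; π[22]=0 (border '')
j=23 s[j]='b': π[23]=1 (border 'b')
j=24 s[j]='b': k: 1→0; π[24]=1 (border 'b')
j=25 s[j]='a': π[25]=2 (border 'ba')
j=26 s[j]='c': k: 2→0; π[26]=0 (border '')
j=27 s[j]='c': π[27]=0 (border '')
j=28 s[j]='b': π[28]=1 (border 'b')
j=29 s[j]='c': k: 1→0; π[29]=0 (border '')
j=30 s[j]='c': π[30]=0 (border '')

[0, 0, 1, 1, 2, 0, 1, 0, 1, 1, 1, 1, 2, 0, 0, 0, 0, 0, 0, 1, 2, 3, 0, 1, 1, 2, 0, 0, 1, 0, 0]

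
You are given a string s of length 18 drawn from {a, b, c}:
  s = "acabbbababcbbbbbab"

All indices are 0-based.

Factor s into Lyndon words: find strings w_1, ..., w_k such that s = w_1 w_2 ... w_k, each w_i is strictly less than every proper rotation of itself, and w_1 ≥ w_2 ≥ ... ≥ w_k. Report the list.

["ac", "abbb", "ababcbbbbb", "ab"]

emit factor 1: 'ac' (i=0, period=2)
emit factor 2: 'abbb' (i=2, period=4)
emit factor 3: 'ababcbbbbb' (i=6, period=10)
emit factor 4: 'ab' (i=16, period=2)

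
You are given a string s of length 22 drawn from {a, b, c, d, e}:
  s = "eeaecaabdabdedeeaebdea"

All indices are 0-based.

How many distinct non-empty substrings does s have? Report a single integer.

rank | idx | suffix
   0 |  21 | a
   1 |   5 | aabdabdedeeaebdea
   2 |   6 | abdabdedeeaebdea
   3 |   9 | abdedeeaebdea
   4 |  16 | aebdea
   5 |   2 | aecaabdabdedeeaebdea
   6 |   7 | bdabdedeeaebdea
   7 |  18 | bdea
   8 |  10 | bdedeeaebdea
   9 |   4 | caabdabdedeeaebdea
  10 |   8 | dabdedeeaebdea
  11 |  19 | dea
  12 |  11 | dedeeaebdea
  13 |  13 | deeaebdea
  14 |  20 | ea
  15 |  15 | eaebdea
  16 |   1 | eaecaabdabdedeeaebdea
  17 |  17 | ebdea
  18 |   3 | ecaabdabdedeeaebdea
  19 |  12 | edeeaebdea
  20 |  14 | eeaebdea
  21 |   0 | eeaecaabdabdedeeaebdea

SA = [21, 5, 6, 9, 16, 2, 7, 18, 10, 4, 8, 19, 11, 13, 20, 15, 1, 17, 3, 12, 14, 0]
i: (SA[i-1],SA[i]) lcp shared
  1: (21,5) 1 'a'
  2: (5,6) 1 'a'
  3: (6,9) 3 'abd'
  4: (9,16) 1 'a'
  5: (16,2) 2 'ae'
  6: (2,7) 0 ''
  7: (7,18) 2 'bd'
  8: (18,10) 3 'bde'
  9: (10,4) 0 ''
  10: (4,8) 0 ''
  11: (8,19) 1 'd'
  12: (19,11) 2 'de'
  13: (11,13) 2 'de'
  14: (13,20) 0 ''
  15: (20,15) 2 'ea'
  16: (15,1) 3 'eae'
  17: (1,17) 1 'e'
  18: (17,3) 1 'e'
  19: (3,12) 1 'e'
  20: (12,14) 1 'e'
  21: (14,0) 4 'eeae'

n(n+1)/2 = 22·23/2 = 253
Σ LCP = 0 + 1 + 1 + 3 + 1 + 2 + 0 + 2 + 3 + 0 + 0 + 1 + 2 + 2 + 0 + 2 + 3 + 1 + 1 + 1 + 1 + 4 = 31
distinct = 253 − 31 = 222

222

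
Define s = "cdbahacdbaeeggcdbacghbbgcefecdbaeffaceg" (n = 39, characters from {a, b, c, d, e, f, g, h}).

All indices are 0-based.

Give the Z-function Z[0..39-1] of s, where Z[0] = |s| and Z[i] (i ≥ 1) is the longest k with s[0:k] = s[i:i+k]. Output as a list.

Z[0]=39
i=1: i≥r, start 0; Z[1]=0
i=2: i≥r, start 0; Z[2]=0
i=3: i≥r, start 0; Z[3]=0
i=4: i≥r, start 0; Z[4]=0
i=5: i≥r, start 0; Z[5]=0
i=6: i≥r, start 0; Z[6]=4 scan→box=[6,10)
i=7: min(r-i=3, Z[1]=0)=0; Z[7]=0
i=8: min(r-i=2, Z[2]=0)=0; Z[8]=0
i=9: min(r-i=1, Z[3]=0)=0; Z[9]=0
i=10: i≥r, start 0; Z[10]=0
i=11: i≥r, start 0; Z[11]=0
i=12: i≥r, start 0; Z[12]=0
i=13: i≥r, start 0; Z[13]=0
i=14: i≥r, start 0; Z[14]=4 scan→box=[14,18)
i=15: min(r-i=3, Z[1]=0)=0; Z[15]=0
i=16: min(r-i=2, Z[2]=0)=0; Z[16]=0
i=17: min(r-i=1, Z[3]=0)=0; Z[17]=0
i=18: i≥r, start 0; Z[18]=1 scan→box=[18,19)
i=19: i≥r, start 0; Z[19]=0
i=20: i≥r, start 0; Z[20]=0
i=21: i≥r, start 0; Z[21]=0
i=22: i≥r, start 0; Z[22]=0
i=23: i≥r, start 0; Z[23]=0
i=24: i≥r, start 0; Z[24]=1 scan→box=[24,25)
i=25: i≥r, start 0; Z[25]=0
i=26: i≥r, start 0; Z[26]=0
i=27: i≥r, start 0; Z[27]=0
i=28: i≥r, start 0; Z[28]=4 scan→box=[28,32)
i=29: min(r-i=3, Z[1]=0)=0; Z[29]=0
i=30: min(r-i=2, Z[2]=0)=0; Z[30]=0
i=31: min(r-i=1, Z[3]=0)=0; Z[31]=0
i=32: i≥r, start 0; Z[32]=0
i=33: i≥r, start 0; Z[33]=0
i=34: i≥r, start 0; Z[34]=0
i=35: i≥r, start 0; Z[35]=0
i=36: i≥r, start 0; Z[36]=1 scan→box=[36,37)
i=37: i≥r, start 0; Z[37]=0
i=38: i≥r, start 0; Z[38]=0

[39, 0, 0, 0, 0, 0, 4, 0, 0, 0, 0, 0, 0, 0, 4, 0, 0, 0, 1, 0, 0, 0, 0, 0, 1, 0, 0, 0, 4, 0, 0, 0, 0, 0, 0, 0, 1, 0, 0]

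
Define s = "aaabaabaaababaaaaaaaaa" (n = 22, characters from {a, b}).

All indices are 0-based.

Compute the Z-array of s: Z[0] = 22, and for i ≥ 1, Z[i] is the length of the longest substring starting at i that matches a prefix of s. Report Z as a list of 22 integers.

Z[0]=22
i=1: outside box; Z[1]=2 grow→box=[1,3)
i=2: min(r-i=1, Z[1]=2)=1; Z[2]=1
i=3: outside box; Z[3]=0
i=4: outside box; Z[4]=2 grow→box=[4,6)
i=5: min(r-i=1, Z[1]=2)=1; Z[5]=1
i=6: outside box; Z[6]=0
i=7: outside box; Z[7]=5 grow→box=[7,12)
i=8: min(r-i=4, Z[1]=2)=2; Z[8]=2
i=9: min(r-i=3, Z[2]=1)=1; Z[9]=1
i=10: min(r-i=2, Z[3]=0)=0; Z[10]=0
i=11: min(r-i=1, Z[4]=2)=1; Z[11]=1
i=12: outside box; Z[12]=0
i=13: outside box; Z[13]=3 grow→box=[13,16)
i=14: min(r-i=2, Z[1]=2)=2; Z[14]=3 grow→box=[14,17)
i=15: min(r-i=2, Z[1]=2)=2; Z[15]=3 grow→box=[15,18)
i=16: min(r-i=2, Z[1]=2)=2; Z[16]=3 grow→box=[16,19)
i=17: min(r-i=2, Z[1]=2)=2; Z[17]=3 grow→box=[17,20)
i=18: min(r-i=2, Z[1]=2)=2; Z[18]=3 grow→box=[18,21)
i=19: min(r-i=2, Z[1]=2)=2; Z[19]=3 grow→box=[19,22)
i=20: min(r-i=2, Z[1]=2)=2; Z[20]=2
i=21: min(r-i=1, Z[2]=1)=1; Z[21]=1

[22, 2, 1, 0, 2, 1, 0, 5, 2, 1, 0, 1, 0, 3, 3, 3, 3, 3, 3, 3, 2, 1]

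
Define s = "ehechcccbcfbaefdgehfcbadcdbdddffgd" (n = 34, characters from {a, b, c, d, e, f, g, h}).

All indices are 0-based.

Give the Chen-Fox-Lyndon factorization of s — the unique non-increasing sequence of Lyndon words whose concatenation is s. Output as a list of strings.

emit factor 1: 'eh' (i=0, period=2)
emit factor 2: 'e' (i=2, period=1)
emit factor 3: 'ch' (i=3, period=2)
emit factor 4: 'c' (i=5, period=1)
emit factor 5: 'c' (i=6, period=1)
emit factor 6: 'c' (i=7, period=1)
emit factor 7: 'bcf' (i=8, period=3)
emit factor 8: 'b' (i=11, period=1)
emit factor 9: 'aefdgehfcb' (i=12, period=10)
emit factor 10: 'adcdbdddffgd' (i=22, period=12)

["eh", "e", "ch", "c", "c", "c", "bcf", "b", "aefdgehfcb", "adcdbdddffgd"]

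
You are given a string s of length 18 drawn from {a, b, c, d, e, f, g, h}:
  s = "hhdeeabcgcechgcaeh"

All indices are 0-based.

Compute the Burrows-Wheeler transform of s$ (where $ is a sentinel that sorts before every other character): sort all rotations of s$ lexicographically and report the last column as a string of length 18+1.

rank  rotation             last
    0  $hhdeeabcgcechgcaeh  h
    1  abcgcechgcaeh$hhdee  e
    2  aeh$hhdeeabcgcechgc  c
    3  bcgcechgcaeh$hhdeea  a
    4  caeh$hhdeeabcgcechg  g
    5  cechgcaeh$hhdeeabcg  g
    6  cgcechgcaeh$hhdeeab  b
    7  chgcaeh$hhdeeabcgce  e
    8  deeabcgcechgcaeh$hh  h
    9  eabcgcechgcaeh$hhde  e
   10  echgcaeh$hhdeeabcgc  c
   11  eeabcgcechgcaeh$hhd  d
   12  eh$hhdeeabcgcechgca  a
   13  gcaeh$hhdeeabcgcech  h
   14  gcechgcaeh$hhdeeabc  c
   15  h$hhdeeabcgcechgcae  e
   16  hdeeabcgcechgcaeh$h  h
   17  hgcaeh$hhdeeabcgcec  c
   18  hhdeeabcgcechgcaeh$  $

hecaggbehecdahcehc$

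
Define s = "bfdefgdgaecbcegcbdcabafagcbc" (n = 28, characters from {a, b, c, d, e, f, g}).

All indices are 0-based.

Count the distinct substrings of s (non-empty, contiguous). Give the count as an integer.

379

sorted suffixes:
  #0 SA[0]=19  'abafagcbc'
  #1 SA[1]=8  'aecbcegcbdcabafagcbc'
  #2 SA[2]=21  'afagcbc'
  #3 SA[3]=23  'agcbc'
  #4 SA[4]=20  'bafagcbc'
  #5 SA[5]=26  'bc'
  #6 SA[6]=11  'bcegcbdcabafagcbc'
  #7 SA[7]=16  'bdcabafagcbc'
  #8 SA[8]=0  'bfdefgdgaecbcegcbdcabafagcbc'
  #9 SA[9]=27  'c'
  #10 SA[10]=18  'cabafagcbc'
  #11 SA[11]=25  'cbc'
  #12 SA[12]=10  'cbcegcbdcabafagcbc'
  #13 SA[13]=15  'cbdcabafagcbc'
  #14 SA[14]=12  'cegcbdcabafagcbc'
  #15 SA[15]=17  'dcabafagcbc'
  #16 SA[16]=2  'defgdgaecbcegcbdcabafagcbc'
  #17 SA[17]=6  'dgaecbcegcbdcabafagcbc'
  #18 SA[18]=9  'ecbcegcbdcabafagcbc'
  #19 SA[19]=3  'efgdgaecbcegcbdcabafagcbc'
  #20 SA[20]=13  'egcbdcabafagcbc'
  #21 SA[21]=22  'fagcbc'
  #22 SA[22]=1  'fdefgdgaecbcegcbdcabafagcbc'
  #23 SA[23]=4  'fgdgaecbcegcbdcabafagcbc'
  #24 SA[24]=7  'gaecbcegcbdcabafagcbc'
  #25 SA[25]=24  'gcbc'
  #26 SA[26]=14  'gcbdcabafagcbc'
  #27 SA[27]=5  'gdgaecbcegcbdcabafagcbc'

SA = [19, 8, 21, 23, 20, 26, 11, 16, 0, 27, 18, 25, 10, 15, 12, 17, 2, 6, 9, 3, 13, 22, 1, 4, 7, 24, 14, 5]
[i] adj suffixes → lcp
  [1] 19/8 → 1 ('a')
  [2] 8/21 → 1 ('a')
  [3] 21/23 → 1 ('a')
  [4] 23/20 → 0 ('')
  [5] 20/26 → 1 ('b')
  [6] 26/11 → 2 ('bc')
  [7] 11/16 → 1 ('b')
  [8] 16/0 → 1 ('b')
  [9] 0/27 → 0 ('')
  [10] 27/18 → 1 ('c')
  [11] 18/25 → 1 ('c')
  [12] 25/10 → 3 ('cbc')
  [13] 10/15 → 2 ('cb')
  [14] 15/12 → 1 ('c')
  [15] 12/17 → 0 ('')
  [16] 17/2 → 1 ('d')
  [17] 2/6 → 1 ('d')
  [18] 6/9 → 0 ('')
  [19] 9/3 → 1 ('e')
  [20] 3/13 → 1 ('e')
  [21] 13/22 → 0 ('')
  [22] 22/1 → 1 ('f')
  [23] 1/4 → 1 ('f')
  [24] 4/7 → 0 ('')
  [25] 7/24 → 1 ('g')
  [26] 24/14 → 3 ('gcb')
  [27] 14/5 → 1 ('g')

n(n+1)/2 = 28·29/2 = 406
Σ LCP = 0 + 1 + 1 + 1 + 0 + 1 + 2 + 1 + 1 + 0 + 1 + 1 + 3 + 2 + 1 + 0 + 1 + 1 + 0 + 1 + 1 + 0 + 1 + 1 + 0 + 1 + 3 + 1 = 27
distinct = 406 − 27 = 379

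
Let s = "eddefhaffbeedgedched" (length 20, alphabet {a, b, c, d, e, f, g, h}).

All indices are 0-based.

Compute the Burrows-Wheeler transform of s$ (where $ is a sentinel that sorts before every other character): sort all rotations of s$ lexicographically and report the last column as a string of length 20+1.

rank  rotation               last
    0  $eddefhaffbeedgedched  d
    1  affbeedgedched$eddefh  h
    2  beedgedched$eddefhaff  f
    3  ched$eddefhaffbeedged  d
    4  d$eddefhaffbeedgedche  e
    5  dched$eddefhaffbeedge  e
    6  ddefhaffbeedgedched$e  e
    7  defhaffbeedgedched$ed  d
    8  dgedched$eddefhaffbee  e
    9  ed$eddefhaffbeedgedch  h
   10  edched$eddefhaffbeedg  g
   11  eddefhaffbeedgedched$  $
   12  edgedched$eddefhaffbe  e
   13  eedgedched$eddefhaffb  b
   14  efhaffbeedgedched$edd  d
   15  fbeedgedched$eddefhaf  f
   16  ffbeedgedched$eddefha  a
   17  fhaffbeedgedched$edde  e
   18  gedched$eddefhaffbeed  d
   19  haffbeedgedched$eddef  f
   20  hed$eddefhaffbeedgedc  c

dhfdeeedehg$ebdfaedfc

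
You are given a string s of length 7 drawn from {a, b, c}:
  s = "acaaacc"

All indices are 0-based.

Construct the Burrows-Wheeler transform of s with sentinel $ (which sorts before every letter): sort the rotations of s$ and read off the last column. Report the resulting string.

rank  rotation  last
    0  $acaaacc  c
    1  aaacc$ac  c
    2  aacc$aca  a
    3  acaaacc$  $
    4  acc$acaa  a
    5  c$acaaac  c
    6  caaacc$a  a
    7  cc$acaaa  a

cca$acaa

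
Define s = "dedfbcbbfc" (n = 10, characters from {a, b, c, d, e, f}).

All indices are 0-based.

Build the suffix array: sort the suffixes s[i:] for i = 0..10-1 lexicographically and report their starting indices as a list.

sorted suffixes:
  #0 SA[0]=6  'bbfc'
  #1 SA[1]=4  'bcbbfc'
  #2 SA[2]=7  'bfc'
  #3 SA[3]=9  'c'
  #4 SA[4]=5  'cbbfc'
  #5 SA[5]=0  'dedfbcbbfc'
  #6 SA[6]=2  'dfbcbbfc'
  #7 SA[7]=1  'edfbcbbfc'
  #8 SA[8]=3  'fbcbbfc'
  #9 SA[9]=8  'fc'

[6, 4, 7, 9, 5, 0, 2, 1, 3, 8]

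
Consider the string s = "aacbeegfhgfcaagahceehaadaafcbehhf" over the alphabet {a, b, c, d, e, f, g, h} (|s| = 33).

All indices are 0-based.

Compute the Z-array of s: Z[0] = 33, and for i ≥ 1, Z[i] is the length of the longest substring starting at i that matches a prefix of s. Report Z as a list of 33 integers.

Z[0]=33
i=1: fresh scan; Z[1]=1 grow→box=[1,2)
i=2: fresh scan; Z[2]=0
i=3: fresh scan; Z[3]=0
i=4: fresh scan; Z[4]=0
i=5: fresh scan; Z[5]=0
i=6: fresh scan; Z[6]=0
i=7: fresh scan; Z[7]=0
i=8: fresh scan; Z[8]=0
i=9: fresh scan; Z[9]=0
i=10: fresh scan; Z[10]=0
i=11: fresh scan; Z[11]=0
i=12: fresh scan; Z[12]=2 grow→box=[12,14)
i=13: min(r-i=1, Z[1]=1)=1; Z[13]=1
i=14: fresh scan; Z[14]=0
i=15: fresh scan; Z[15]=1 grow→box=[15,16)
i=16: fresh scan; Z[16]=0
i=17: fresh scan; Z[17]=0
i=18: fresh scan; Z[18]=0
i=19: fresh scan; Z[19]=0
i=20: fresh scan; Z[20]=0
i=21: fresh scan; Z[21]=2 grow→box=[21,23)
i=22: min(r-i=1, Z[1]=1)=1; Z[22]=1
i=23: fresh scan; Z[23]=0
i=24: fresh scan; Z[24]=2 grow→box=[24,26)
i=25: min(r-i=1, Z[1]=1)=1; Z[25]=1
i=26: fresh scan; Z[26]=0
i=27: fresh scan; Z[27]=0
i=28: fresh scan; Z[28]=0
i=29: fresh scan; Z[29]=0
i=30: fresh scan; Z[30]=0
i=31: fresh scan; Z[31]=0
i=32: fresh scan; Z[32]=0

[33, 1, 0, 0, 0, 0, 0, 0, 0, 0, 0, 0, 2, 1, 0, 1, 0, 0, 0, 0, 0, 2, 1, 0, 2, 1, 0, 0, 0, 0, 0, 0, 0]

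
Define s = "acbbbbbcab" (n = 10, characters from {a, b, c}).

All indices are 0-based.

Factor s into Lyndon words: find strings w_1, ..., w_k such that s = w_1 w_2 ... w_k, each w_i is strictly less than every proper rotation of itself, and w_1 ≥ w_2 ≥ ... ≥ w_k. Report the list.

["acbbbbbc", "ab"]

emit factor 1: 'acbbbbbc' (i=0, period=8)
emit factor 2: 'ab' (i=8, period=2)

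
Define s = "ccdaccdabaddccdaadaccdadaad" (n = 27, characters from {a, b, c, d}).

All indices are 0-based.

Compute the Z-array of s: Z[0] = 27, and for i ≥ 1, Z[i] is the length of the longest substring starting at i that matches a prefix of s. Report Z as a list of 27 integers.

[27, 1, 0, 0, 4, 1, 0, 0, 0, 0, 0, 0, 4, 1, 0, 0, 0, 0, 0, 4, 1, 0, 0, 0, 0, 0, 0]

Z[0]=27
i=1: i≥r, start 0; Z[1]=1 grow→box=[1,2)
i=2: i≥r, start 0; Z[2]=0
i=3: i≥r, start 0; Z[3]=0
i=4: i≥r, start 0; Z[4]=4 grow→box=[4,8)
i=5: min(r-i=3, Z[1]=1)=1; Z[5]=1
i=6: min(r-i=2, Z[2]=0)=0; Z[6]=0
i=7: min(r-i=1, Z[3]=0)=0; Z[7]=0
i=8: i≥r, start 0; Z[8]=0
i=9: i≥r, start 0; Z[9]=0
i=10: i≥r, start 0; Z[10]=0
i=11: i≥r, start 0; Z[11]=0
i=12: i≥r, start 0; Z[12]=4 grow→box=[12,16)
i=13: min(r-i=3, Z[1]=1)=1; Z[13]=1
i=14: min(r-i=2, Z[2]=0)=0; Z[14]=0
i=15: min(r-i=1, Z[3]=0)=0; Z[15]=0
i=16: i≥r, start 0; Z[16]=0
i=17: i≥r, start 0; Z[17]=0
i=18: i≥r, start 0; Z[18]=0
i=19: i≥r, start 0; Z[19]=4 grow→box=[19,23)
i=20: min(r-i=3, Z[1]=1)=1; Z[20]=1
i=21: min(r-i=2, Z[2]=0)=0; Z[21]=0
i=22: min(r-i=1, Z[3]=0)=0; Z[22]=0
i=23: i≥r, start 0; Z[23]=0
i=24: i≥r, start 0; Z[24]=0
i=25: i≥r, start 0; Z[25]=0
i=26: i≥r, start 0; Z[26]=0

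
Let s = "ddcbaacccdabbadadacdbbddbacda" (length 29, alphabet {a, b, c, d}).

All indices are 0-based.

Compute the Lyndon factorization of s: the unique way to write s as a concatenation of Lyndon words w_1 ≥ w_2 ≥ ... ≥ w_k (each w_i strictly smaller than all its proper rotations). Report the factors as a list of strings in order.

["d", "d", "c", "b", "aacccdabbadadacdbbddbacd", "a"]

emit factor 1: 'd' (i=0, period=1)
emit factor 2: 'd' (i=1, period=1)
emit factor 3: 'c' (i=2, period=1)
emit factor 4: 'b' (i=3, period=1)
emit factor 5: 'aacccdabbadadacdbbddbacd' (i=4, period=24)
emit factor 6: 'a' (i=28, period=1)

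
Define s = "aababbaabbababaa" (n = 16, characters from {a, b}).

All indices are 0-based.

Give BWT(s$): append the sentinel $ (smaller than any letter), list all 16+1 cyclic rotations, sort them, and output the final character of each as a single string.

aab$bbbabaababaaa

rank  rotation           last
    0  $aababbaabbababaa  a
    1  a$aababbaabbababa  a
    2  aa$aababbaabbabab  b
    3  aababbaabbababaa$  $
    4  aabbababaa$aababb  b
    5  abaa$aababbaabbab  b
    6  ababaa$aababbaabb  b
    7  ababbaabbababaa$a  a
    8  abbaabbababaa$aab  b
    9  abbababaa$aababba  a
   10  baa$aababbaabbaba  a
   11  baabbababaa$aabab  b
   12  babaa$aababbaabba  a
   13  bababaa$aababbaab  b
   14  babbaabbababaa$aa  a
   15  bbaabbababaa$aaba  a
   16  bbababaa$aababbaa  a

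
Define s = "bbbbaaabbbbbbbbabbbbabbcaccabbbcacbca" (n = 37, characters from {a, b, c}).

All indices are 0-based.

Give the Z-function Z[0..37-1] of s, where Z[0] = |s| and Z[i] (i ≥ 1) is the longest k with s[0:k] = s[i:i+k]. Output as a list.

[37, 3, 2, 1, 0, 0, 0, 4, 4, 4, 4, 5, 3, 2, 1, 0, 5, 3, 2, 1, 0, 2, 1, 0, 0, 0, 0, 0, 3, 2, 1, 0, 0, 0, 1, 0, 0]

Z[0]=37
i=1: outside box; Z[1]=3 scan→box=[1,4)
i=2: min(r-i=2, Z[1]=3)=2; Z[2]=2
i=3: min(r-i=1, Z[2]=2)=1; Z[3]=1
i=4: outside box; Z[4]=0
i=5: outside box; Z[5]=0
i=6: outside box; Z[6]=0
i=7: outside box; Z[7]=4 scan→box=[7,11)
i=8: min(r-i=3, Z[1]=3)=3; Z[8]=4 scan→box=[8,12)
i=9: min(r-i=3, Z[1]=3)=3; Z[9]=4 scan→box=[9,13)
i=10: min(r-i=3, Z[1]=3)=3; Z[10]=4 scan→box=[10,14)
i=11: min(r-i=3, Z[1]=3)=3; Z[11]=5 scan→box=[11,16)
i=12: min(r-i=4, Z[1]=3)=3; Z[12]=3
i=13: min(r-i=3, Z[2]=2)=2; Z[13]=2
i=14: min(r-i=2, Z[3]=1)=1; Z[14]=1
i=15: min(r-i=1, Z[4]=0)=0; Z[15]=0
i=16: outside box; Z[16]=5 scan→box=[16,21)
i=17: min(r-i=4, Z[1]=3)=3; Z[17]=3
i=18: min(r-i=3, Z[2]=2)=2; Z[18]=2
i=19: min(r-i=2, Z[3]=1)=1; Z[19]=1
i=20: min(r-i=1, Z[4]=0)=0; Z[20]=0
i=21: outside box; Z[21]=2 scan→box=[21,23)
i=22: min(r-i=1, Z[1]=3)=1; Z[22]=1
i=23: outside box; Z[23]=0
i=24: outside box; Z[24]=0
i=25: outside box; Z[25]=0
i=26: outside box; Z[26]=0
i=27: outside box; Z[27]=0
i=28: outside box; Z[28]=3 scan→box=[28,31)
i=29: min(r-i=2, Z[1]=3)=2; Z[29]=2
i=30: min(r-i=1, Z[2]=2)=1; Z[30]=1
i=31: outside box; Z[31]=0
i=32: outside box; Z[32]=0
i=33: outside box; Z[33]=0
i=34: outside box; Z[34]=1 scan→box=[34,35)
i=35: outside box; Z[35]=0
i=36: outside box; Z[36]=0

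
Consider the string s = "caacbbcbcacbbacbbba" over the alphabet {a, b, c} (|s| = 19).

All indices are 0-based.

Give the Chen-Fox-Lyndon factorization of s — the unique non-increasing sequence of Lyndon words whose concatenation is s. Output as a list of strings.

["c", "aacbbcbcacbbacbbb", "a"]

emit factor 1: 'c' (i=0, period=1)
emit factor 2: 'aacbbcbcacbbacbbb' (i=1, period=17)
emit factor 3: 'a' (i=18, period=1)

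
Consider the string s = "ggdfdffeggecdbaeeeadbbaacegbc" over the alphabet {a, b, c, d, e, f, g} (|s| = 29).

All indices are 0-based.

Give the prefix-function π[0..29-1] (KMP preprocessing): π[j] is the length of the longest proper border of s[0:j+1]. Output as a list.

π[0] = 0
j=1 s[j]='g': π[1]=1 (border 'g')
j=2 s[j]='d': k: 1→0; π[2]=0 (border '')
j=3 s[j]='f': π[3]=0 (border '')
j=4 s[j]='d': π[4]=0 (border '')
j=5 s[j]='f': π[5]=0 (border '')
j=6 s[j]='f': π[6]=0 (border '')
j=7 s[j]='e': π[7]=0 (border '')
j=8 s[j]='g': π[8]=1 (border 'g')
j=9 s[j]='g': π[9]=2 (border 'gg')
j=10 s[j]='e': k: 2→1→0; π[10]=0 (border '')
j=11 s[j]='c': π[11]=0 (border '')
j=12 s[j]='d': π[12]=0 (border '')
j=13 s[j]='b': π[13]=0 (border '')
j=14 s[j]='a': π[14]=0 (border '')
j=15 s[j]='e': π[15]=0 (border '')
j=16 s[j]='e': π[16]=0 (border '')
j=17 s[j]='e': π[17]=0 (border '')
j=18 s[j]='a': π[18]=0 (border '')
j=19 s[j]='d': π[19]=0 (border '')
j=20 s[j]='b': π[20]=0 (border '')
j=21 s[j]='b': π[21]=0 (border '')
j=22 s[j]='a': π[22]=0 (border '')
j=23 s[j]='a': π[23]=0 (border '')
j=24 s[j]='c': π[24]=0 (border '')
j=25 s[j]='e': π[25]=0 (border '')
j=26 s[j]='g': π[26]=1 (border 'g')
j=27 s[j]='b': k: 1→0; π[27]=0 (border '')
j=28 s[j]='c': π[28]=0 (border '')

[0, 1, 0, 0, 0, 0, 0, 0, 1, 2, 0, 0, 0, 0, 0, 0, 0, 0, 0, 0, 0, 0, 0, 0, 0, 0, 1, 0, 0]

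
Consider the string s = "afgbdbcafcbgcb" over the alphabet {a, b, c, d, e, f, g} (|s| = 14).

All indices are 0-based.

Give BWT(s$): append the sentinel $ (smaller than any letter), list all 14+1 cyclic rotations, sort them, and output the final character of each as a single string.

rank  rotation         last
    0  $afgbdbcafcbgcb  b
    1  afcbgcb$afgbdbc  c
    2  afgbdbcafcbgcb$  $
    3  b$afgbdbcafcbgc  c
    4  bcafcbgcb$afgbd  d
    5  bdbcafcbgcb$afg  g
    6  bgcb$afgbdbcafc  c
    7  cafcbgcb$afgbdb  b
    8  cb$afgbdbcafcbg  g
    9  cbgcb$afgbdbcaf  f
   10  dbcafcbgcb$afgb  b
   11  fcbgcb$afgbdbca  a
   12  fgbdbcafcbgcb$a  a
   13  gbdbcafcbgcb$af  f
   14  gcb$afgbdbcafcb  b

bc$cdgcbgfbaafb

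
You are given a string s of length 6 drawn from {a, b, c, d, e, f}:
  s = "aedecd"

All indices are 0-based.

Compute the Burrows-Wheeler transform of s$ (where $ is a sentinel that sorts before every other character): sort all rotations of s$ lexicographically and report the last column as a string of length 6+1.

rank  rotation last
    0  $aedecd  d
    1  aedecd$  $
    2  cd$aede  e
    3  d$aedec  c
    4  decd$ae  e
    5  ecd$aed  d
    6  edecd$a  a

d$eceda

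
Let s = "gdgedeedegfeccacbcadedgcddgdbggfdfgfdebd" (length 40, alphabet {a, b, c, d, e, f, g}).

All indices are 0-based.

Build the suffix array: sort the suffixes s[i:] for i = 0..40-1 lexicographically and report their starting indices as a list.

[14, 18, 16, 38, 28, 13, 17, 15, 12, 23, 39, 27, 24, 36, 19, 4, 7, 32, 21, 25, 1, 37, 11, 3, 6, 20, 5, 8, 35, 31, 10, 33, 22, 26, 0, 2, 34, 30, 9, 29]

rank | idx | suffix
   0 |  14 | acbcadedgcddgdbggfdfgfdebd
   1 |  18 | adedgcddgdbggfdfgfdebd
   2 |  16 | bcadedgcddgdbggfdfgfdebd
   3 |  38 | bd
   4 |  28 | bggfdfgfdebd
   5 |  13 | cacbcadedgcddgdbggfdfgfdebd
   6 |  17 | cadedgcddgdbggfdfgfdebd
   7 |  15 | cbcadedgcddgdbggfdfgfdebd
   8 |  12 | ccacbcadedgcddgdbggfdfgfdebd
   9 |  23 | cddgdbggfdfgfdebd
  10 |  39 | d
  11 |  27 | dbggfdfgfdebd
  12 |  24 | ddgdbggfdfgfdebd
  13 |  36 | debd
  14 |  19 | dedgcddgdbggfdfgfdebd
  15 |   4 | deedegfeccacbcadedgcddgdbggfdfgfdebd
  16 |   7 | degfeccacbcadedgcddgdbggfdfgfdebd
  17 |  32 | dfgfdebd
  18 |  21 | dgcddgdbggfdfgfdebd
  19 |  25 | dgdbggfdfgfdebd
  20 |   1 | dgedeedegfeccacbcadedgcddgdbggfdfgfdebd
  21 |  37 | ebd
  22 |  11 | eccacbcadedgcddgdbggfdfgfdebd
  23 |   3 | edeedegfeccacbcadedgcddgdbggfdfgfdebd
  24 |   6 | edegfeccacbcadedgcddgdbggfdfgfdebd
  25 |  20 | edgcddgdbggfdfgfdebd
  26 |   5 | eedegfeccacbcadedgcddgdbggfdfgfdebd
  27 |   8 | egfeccacbcadedgcddgdbggfdfgfdebd
  28 |  35 | fdebd
  29 |  31 | fdfgfdebd
  30 |  10 | feccacbcadedgcddgdbggfdfgfdebd
  31 |  33 | fgfdebd
  32 |  22 | gcddgdbggfdfgfdebd
  33 |  26 | gdbggfdfgfdebd
  34 |   0 | gdgedeedegfeccacbcadedgcddgdbggfdfgfdebd
  35 |   2 | gedeedegfeccacbcadedgcddgdbggfdfgfdebd
  36 |  34 | gfdebd
  37 |  30 | gfdfgfdebd
  38 |   9 | gfeccacbcadedgcddgdbggfdfgfdebd
  39 |  29 | ggfdfgfdebd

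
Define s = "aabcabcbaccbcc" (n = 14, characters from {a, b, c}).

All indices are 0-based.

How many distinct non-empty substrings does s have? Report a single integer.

rank→(start, suffix):
  0 → (0, 'aabcabcbaccbcc')
  1 → (1, 'abcabcbaccbcc')
  2 → (4, 'abcbaccbcc')
  3 → (8, 'accbcc')
  4 → (7, 'baccbcc')
  5 → (2, 'bcabcbaccbcc')
  6 → (5, 'bcbaccbcc')
  7 → (11, 'bcc')
  8 → (13, 'c')
  9 → (3, 'cabcbaccbcc')
  10 → (6, 'cbaccbcc')
  11 → (10, 'cbcc')
  12 → (12, 'cc')
  13 → (9, 'ccbcc')

SA = [0, 1, 4, 8, 7, 2, 5, 11, 13, 3, 6, 10, 12, 9]
rank  pair      lcp
   1  s[0:],s[1:]  1  'a'
   2  s[1:],s[4:]  3  'abc'
   3  s[4:],s[8:]  1  'a'
   4  s[8:],s[7:]  0  ''
   5  s[7:],s[2:]  1  'b'
   6  s[2:],s[5:]  2  'bc'
   7  s[5:],s[11:]  2  'bc'
   8  s[11:],s[13:]  0  ''
   9  s[13:],s[3:]  1  'c'
  10  s[3:],s[6:]  1  'c'
  11  s[6:],s[10:]  2  'cb'
  12  s[10:],s[12:]  1  'c'
  13  s[12:],s[9:]  2  'cc'

n(n+1)/2 = 14·15/2 = 105
Σ LCP = 0 + 1 + 3 + 1 + 0 + 1 + 2 + 2 + 0 + 1 + 1 + 2 + 1 + 2 = 17
distinct = 105 − 17 = 88

88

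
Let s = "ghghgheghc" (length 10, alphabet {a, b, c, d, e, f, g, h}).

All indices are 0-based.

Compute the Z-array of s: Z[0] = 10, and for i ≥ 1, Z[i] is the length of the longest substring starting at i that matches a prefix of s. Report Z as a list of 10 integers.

Z[0]=10
i=1: outside box; Z[1]=0
i=2: outside box; Z[2]=4 scan→box=[2,6)
i=3: min(r-i=3, Z[1]=0)=0; Z[3]=0
i=4: min(r-i=2, Z[2]=4)=2; Z[4]=2
i=5: min(r-i=1, Z[3]=0)=0; Z[5]=0
i=6: outside box; Z[6]=0
i=7: outside box; Z[7]=2 scan→box=[7,9)
i=8: min(r-i=1, Z[1]=0)=0; Z[8]=0
i=9: outside box; Z[9]=0

[10, 0, 4, 0, 2, 0, 0, 2, 0, 0]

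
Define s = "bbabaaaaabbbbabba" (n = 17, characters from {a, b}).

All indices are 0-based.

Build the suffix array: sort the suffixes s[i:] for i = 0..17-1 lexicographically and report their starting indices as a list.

[16, 4, 5, 6, 7, 2, 13, 8, 15, 3, 1, 12, 14, 0, 11, 10, 9]

rank→(start, suffix):
  0 → (16, 'a')
  1 → (4, 'aaaaabbbbabba')
  2 → (5, 'aaaabbbbabba')
  3 → (6, 'aaabbbbabba')
  4 → (7, 'aabbbbabba')
  5 → (2, 'abaaaaabbbbabba')
  6 → (13, 'abba')
  7 → (8, 'abbbbabba')
  8 → (15, 'ba')
  9 → (3, 'baaaaabbbbabba')
  10 → (1, 'babaaaaabbbbabba')
  11 → (12, 'babba')
  12 → (14, 'bba')
  13 → (0, 'bbabaaaaabbbbabba')
  14 → (11, 'bbabba')
  15 → (10, 'bbbabba')
  16 → (9, 'bbbbabba')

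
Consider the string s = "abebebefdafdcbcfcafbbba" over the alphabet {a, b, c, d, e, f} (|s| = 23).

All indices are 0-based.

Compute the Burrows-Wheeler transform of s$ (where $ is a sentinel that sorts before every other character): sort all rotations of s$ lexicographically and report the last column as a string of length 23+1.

ab$cdbbfcaeefdbffbbbacea

rank  rotation                  last
    0  $abebebefdafdcbcfcafbbba  a
    1  a$abebebefdafdcbcfcafbbb  b
    2  abebebefdafdcbcfcafbbba$  $
    3  afbbba$abebebefdafdcbcfc  c
    4  afdcbcfcafbbba$abebebefd  d
    5  ba$abebebefdafdcbcfcafbb  b
    6  bba$abebebefdafdcbcfcafb  b
    7  bbba$abebebefdafdcbcfcaf  f
    8  bcfcafbbba$abebebefdafdc  c
    9  bebebefdafdcbcfcafbbba$a  a
   10  bebefdafdcbcfcafbbba$abe  e
   11  befdafdcbcfcafbbba$abebe  e
   12  cafbbba$abebebefdafdcbcf  f
   13  cbcfcafbbba$abebebefdafd  d
   14  cfcafbbba$abebebefdafdcb  b
   15  dafdcbcfcafbbba$abebebef  f
   16  dcbcfcafbbba$abebebefdaf  f
   17  ebebefdafdcbcfcafbbba$ab  b
   18  ebefdafdcbcfcafbbba$abeb  b
   19  efdafdcbcfcafbbba$abebeb  b
   20  fbbba$abebebefdafdcbcfca  a
   21  fcafbbba$abebebefdafdcbc  c
   22  fdafdcbcfcafbbba$abebebe  e
   23  fdcbcfcafbbba$abebebefda  a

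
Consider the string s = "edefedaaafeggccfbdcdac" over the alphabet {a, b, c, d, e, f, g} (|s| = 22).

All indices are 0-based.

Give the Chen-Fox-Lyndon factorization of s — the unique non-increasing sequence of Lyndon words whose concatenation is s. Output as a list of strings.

emit factor 1: 'e' (i=0, period=1)
emit factor 2: 'defe' (i=1, period=4)
emit factor 3: 'd' (i=5, period=1)
emit factor 4: 'aaafeggccfbdcdac' (i=6, period=16)

["e", "defe", "d", "aaafeggccfbdcdac"]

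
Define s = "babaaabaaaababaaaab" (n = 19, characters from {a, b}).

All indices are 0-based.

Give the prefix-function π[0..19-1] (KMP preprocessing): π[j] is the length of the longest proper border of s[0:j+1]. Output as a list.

π[0] = 0
j=1 s[j]='a': π[1]=0 (border '')
j=2 s[j]='b': π[2]=1 (border 'b')
j=3 s[j]='a': π[3]=2 (border 'ba')
j=4 s[j]='a': k: 2→0; π[4]=0 (border '')
j=5 s[j]='a': π[5]=0 (border '')
j=6 s[j]='b': π[6]=1 (border 'b')
j=7 s[j]='a': π[7]=2 (border 'ba')
j=8 s[j]='a': k: 2→0; π[8]=0 (border '')
j=9 s[j]='a': π[9]=0 (border '')
j=10 s[j]='a': π[10]=0 (border '')
j=11 s[j]='b': π[11]=1 (border 'b')
j=12 s[j]='a': π[12]=2 (border 'ba')
j=13 s[j]='b': π[13]=3 (border 'bab')
j=14 s[j]='a': π[14]=4 (border 'baba')
j=15 s[j]='a': π[15]=5 (border 'babaa')
j=16 s[j]='a': π[16]=6 (border 'babaaa')
j=17 s[j]='a': k: 6→0; π[17]=0 (border '')
j=18 s[j]='b': π[18]=1 (border 'b')

[0, 0, 1, 2, 0, 0, 1, 2, 0, 0, 0, 1, 2, 3, 4, 5, 6, 0, 1]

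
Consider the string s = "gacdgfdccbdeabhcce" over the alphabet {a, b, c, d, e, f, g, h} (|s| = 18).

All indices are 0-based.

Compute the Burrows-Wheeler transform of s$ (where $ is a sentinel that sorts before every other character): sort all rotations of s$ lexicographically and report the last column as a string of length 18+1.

eegcacdhacfbccdg$db

rank  rotation             last
    0  $gacdgfdccbdeabhcce  e
    1  abhcce$gacdgfdccbde  e
    2  acdgfdccbdeabhcce$g  g
    3  bdeabhcce$gacdgfdcc  c
    4  bhcce$gacdgfdccbdea  a
    5  cbdeabhcce$gacdgfdc  c
    6  ccbdeabhcce$gacdgfd  d
    7  cce$gacdgfdccbdeabh  h
    8  cdgfdccbdeabhcce$ga  a
    9  ce$gacdgfdccbdeabhc  c
   10  dccbdeabhcce$gacdgf  f
   11  deabhcce$gacdgfdccb  b
   12  dgfdccbdeabhcce$gac  c
   13  e$gacdgfdccbdeabhcc  c
   14  eabhcce$gacdgfdccbd  d
   15  fdccbdeabhcce$gacdg  g
   16  gacdgfdccbdeabhcce$  $
   17  gfdccbdeabhcce$gacd  d
   18  hcce$gacdgfdccbdeab  b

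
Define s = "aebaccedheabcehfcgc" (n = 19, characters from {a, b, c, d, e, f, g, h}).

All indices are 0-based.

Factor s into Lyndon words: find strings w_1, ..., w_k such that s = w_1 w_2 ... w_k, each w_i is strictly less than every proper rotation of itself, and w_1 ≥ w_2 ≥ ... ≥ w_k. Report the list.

emit factor 1: 'aeb' (i=0, period=3)
emit factor 2: 'accedhe' (i=3, period=7)
emit factor 3: 'abcehfcgc' (i=10, period=9)

["aeb", "accedhe", "abcehfcgc"]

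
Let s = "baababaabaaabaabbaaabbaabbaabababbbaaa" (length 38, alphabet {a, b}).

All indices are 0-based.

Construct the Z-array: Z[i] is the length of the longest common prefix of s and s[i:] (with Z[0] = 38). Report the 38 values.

[38, 0, 0, 2, 0, 5, 0, 0, 3, 0, 0, 0, 4, 0, 0, 1, 3, 0, 0, 0, 1, 4, 0, 0, 1, 7, 0, 0, 2, 0, 2, 0, 1, 1, 3, 0, 0, 0]

Z[0]=38
i=1: outside box; Z[1]=0
i=2: outside box; Z[2]=0
i=3: outside box; Z[3]=2 extend→box=[3,5)
i=4: min(r-i=1, Z[1]=0)=0; Z[4]=0
i=5: outside box; Z[5]=5 extend→box=[5,10)
i=6: min(r-i=4, Z[1]=0)=0; Z[6]=0
i=7: min(r-i=3, Z[2]=0)=0; Z[7]=0
i=8: min(r-i=2, Z[3]=2)=2; Z[8]=3 extend→box=[8,11)
i=9: min(r-i=2, Z[1]=0)=0; Z[9]=0
i=10: min(r-i=1, Z[2]=0)=0; Z[10]=0
i=11: outside box; Z[11]=0
i=12: outside box; Z[12]=4 extend→box=[12,16)
i=13: min(r-i=3, Z[1]=0)=0; Z[13]=0
i=14: min(r-i=2, Z[2]=0)=0; Z[14]=0
i=15: min(r-i=1, Z[3]=2)=1; Z[15]=1
i=16: outside box; Z[16]=3 extend→box=[16,19)
i=17: min(r-i=2, Z[1]=0)=0; Z[17]=0
i=18: min(r-i=1, Z[2]=0)=0; Z[18]=0
i=19: outside box; Z[19]=0
i=20: outside box; Z[20]=1 extend→box=[20,21)
i=21: outside box; Z[21]=4 extend→box=[21,25)
i=22: min(r-i=3, Z[1]=0)=0; Z[22]=0
i=23: min(r-i=2, Z[2]=0)=0; Z[23]=0
i=24: min(r-i=1, Z[3]=2)=1; Z[24]=1
i=25: outside box; Z[25]=7 extend→box=[25,32)
i=26: min(r-i=6, Z[1]=0)=0; Z[26]=0
i=27: min(r-i=5, Z[2]=0)=0; Z[27]=0
i=28: min(r-i=4, Z[3]=2)=2; Z[28]=2
i=29: min(r-i=3, Z[4]=0)=0; Z[29]=0
i=30: min(r-i=2, Z[5]=5)=2; Z[30]=2
i=31: min(r-i=1, Z[6]=0)=0; Z[31]=0
i=32: outside box; Z[32]=1 extend→box=[32,33)
i=33: outside box; Z[33]=1 extend→box=[33,34)
i=34: outside box; Z[34]=3 extend→box=[34,37)
i=35: min(r-i=2, Z[1]=0)=0; Z[35]=0
i=36: min(r-i=1, Z[2]=0)=0; Z[36]=0
i=37: outside box; Z[37]=0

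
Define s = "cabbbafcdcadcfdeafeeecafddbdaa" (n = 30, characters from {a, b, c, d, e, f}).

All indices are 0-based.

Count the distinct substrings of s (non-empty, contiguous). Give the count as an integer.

433

rank→(start, suffix):
  0 → (29, 'a')
  1 → (28, 'aa')
  2 → (1, 'abbbafcdcadcfdeafeeecafddbdaa')
  3 → (10, 'adcfdeafeeecafddbdaa')
  4 → (5, 'afcdcadcfdeafeeecafddbdaa')
  5 → (22, 'afddbdaa')
  6 → (16, 'afeeecafddbdaa')
  7 → (4, 'bafcdcadcfdeafeeecafddbdaa')
  8 → (3, 'bbafcdcadcfdeafeeecafddbdaa')
  9 → (2, 'bbbafcdcadcfdeafeeecafddbdaa')
  10 → (26, 'bdaa')
  11 → (0, 'cabbbafcdcadcfdeafeeecafddbdaa')
  12 → (9, 'cadcfdeafeeecafddbdaa')
  13 → (21, 'cafddbdaa')
  14 → (7, 'cdcadcfdeafeeecafddbdaa')
  15 → (12, 'cfdeafeeecafddbdaa')
  16 → (27, 'daa')
  17 → (25, 'dbdaa')
  18 → (8, 'dcadcfdeafeeecafddbdaa')
  19 → (11, 'dcfdeafeeecafddbdaa')
  20 → (24, 'ddbdaa')
  21 → (14, 'deafeeecafddbdaa')
  22 → (15, 'eafeeecafddbdaa')
  23 → (20, 'ecafddbdaa')
  24 → (19, 'eecafddbdaa')
  25 → (18, 'eeecafddbdaa')
  26 → (6, 'fcdcadcfdeafeeecafddbdaa')
  27 → (23, 'fddbdaa')
  28 → (13, 'fdeafeeecafddbdaa')
  29 → (17, 'feeecafddbdaa')

SA = [29, 28, 1, 10, 5, 22, 16, 4, 3, 2, 26, 0, 9, 21, 7, 12, 27, 25, 8, 11, 24, 14, 15, 20, 19, 18, 6, 23, 13, 17]
rank  pair      lcp
   1  s[29:],s[28:]  1  'a'
   2  s[28:],s[1:]  1  'a'
   3  s[1:],s[10:]  1  'a'
   4  s[10:],s[5:]  1  'a'
   5  s[5:],s[22:]  2  'af'
   6  s[22:],s[16:]  2  'af'
   7  s[16:],s[4:]  0  ''
   8  s[4:],s[3:]  1  'b'
   9  s[3:],s[2:]  2  'bb'
  10  s[2:],s[26:]  1  'b'
  11  s[26:],s[0:]  0  ''
  12  s[0:],s[9:]  2  'ca'
  13  s[9:],s[21:]  2  'ca'
  14  s[21:],s[7:]  1  'c'
  15  s[7:],s[12:]  1  'c'
  16  s[12:],s[27:]  0  ''
  17  s[27:],s[25:]  1  'd'
  18  s[25:],s[8:]  1  'd'
  19  s[8:],s[11:]  2  'dc'
  20  s[11:],s[24:]  1  'd'
  21  s[24:],s[14:]  1  'd'
  22  s[14:],s[15:]  0  ''
  23  s[15:],s[20:]  1  'e'
  24  s[20:],s[19:]  1  'e'
  25  s[19:],s[18:]  2  'ee'
  26  s[18:],s[6:]  0  ''
  27  s[6:],s[23:]  1  'f'
  28  s[23:],s[13:]  2  'fd'
  29  s[13:],s[17:]  1  'f'

n(n+1)/2 = 30·31/2 = 465
Σ LCP = 0 + 1 + 1 + 1 + 1 + 2 + 2 + 0 + 1 + 2 + 1 + 0 + 2 + 2 + 1 + 1 + 0 + 1 + 1 + 2 + 1 + 1 + 0 + 1 + 1 + 2 + 0 + 1 + 2 + 1 = 32
distinct = 465 − 32 = 433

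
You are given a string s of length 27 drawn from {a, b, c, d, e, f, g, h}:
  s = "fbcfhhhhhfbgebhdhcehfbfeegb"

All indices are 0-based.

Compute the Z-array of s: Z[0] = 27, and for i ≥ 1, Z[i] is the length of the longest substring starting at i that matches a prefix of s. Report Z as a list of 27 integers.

[27, 0, 0, 1, 0, 0, 0, 0, 0, 2, 0, 0, 0, 0, 0, 0, 0, 0, 0, 0, 2, 0, 1, 0, 0, 0, 0]

Z[0]=27
i=1: outside box; Z[1]=0
i=2: outside box; Z[2]=0
i=3: outside box; Z[3]=1 grow→box=[3,4)
i=4: outside box; Z[4]=0
i=5: outside box; Z[5]=0
i=6: outside box; Z[6]=0
i=7: outside box; Z[7]=0
i=8: outside box; Z[8]=0
i=9: outside box; Z[9]=2 grow→box=[9,11)
i=10: min(r-i=1, Z[1]=0)=0; Z[10]=0
i=11: outside box; Z[11]=0
i=12: outside box; Z[12]=0
i=13: outside box; Z[13]=0
i=14: outside box; Z[14]=0
i=15: outside box; Z[15]=0
i=16: outside box; Z[16]=0
i=17: outside box; Z[17]=0
i=18: outside box; Z[18]=0
i=19: outside box; Z[19]=0
i=20: outside box; Z[20]=2 grow→box=[20,22)
i=21: min(r-i=1, Z[1]=0)=0; Z[21]=0
i=22: outside box; Z[22]=1 grow→box=[22,23)
i=23: outside box; Z[23]=0
i=24: outside box; Z[24]=0
i=25: outside box; Z[25]=0
i=26: outside box; Z[26]=0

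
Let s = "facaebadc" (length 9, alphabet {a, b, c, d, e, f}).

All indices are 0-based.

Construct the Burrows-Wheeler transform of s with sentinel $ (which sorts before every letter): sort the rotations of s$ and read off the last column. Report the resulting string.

rank  rotation    last
    0  $facaebadc  c
    1  acaebadc$f  f
    2  adc$facaeb  b
    3  aebadc$fac  c
    4  badc$facae  e
    5  c$facaebad  d
    6  caebadc$fa  a
    7  dc$facaeba  a
    8  ebadc$faca  a
    9  facaebadc$  $

cfbcedaaa$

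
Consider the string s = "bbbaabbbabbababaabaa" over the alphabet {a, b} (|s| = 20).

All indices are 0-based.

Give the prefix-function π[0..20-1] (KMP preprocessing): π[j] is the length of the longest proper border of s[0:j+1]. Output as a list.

[0, 1, 2, 0, 0, 1, 2, 3, 4, 1, 2, 0, 1, 0, 1, 0, 0, 1, 0, 0]

π[0] = 0
j=1 s[j]='b': π[1]=1 (border 'b')
j=2 s[j]='b': π[2]=2 (border 'bb')
j=3 s[j]='a': k: 2→1→0; π[3]=0 (border '')
j=4 s[j]='a': π[4]=0 (border '')
j=5 s[j]='b': π[5]=1 (border 'b')
j=6 s[j]='b': π[6]=2 (border 'bb')
j=7 s[j]='b': π[7]=3 (border 'bbb')
j=8 s[j]='a': π[8]=4 (border 'bbba')
j=9 s[j]='b': k: 4→0; π[9]=1 (border 'b')
j=10 s[j]='b': π[10]=2 (border 'bb')
j=11 s[j]='a': k: 2→1→0; π[11]=0 (border '')
j=12 s[j]='b': π[12]=1 (border 'b')
j=13 s[j]='a': k: 1→0; π[13]=0 (border '')
j=14 s[j]='b': π[14]=1 (border 'b')
j=15 s[j]='a': k: 1→0; π[15]=0 (border '')
j=16 s[j]='a': π[16]=0 (border '')
j=17 s[j]='b': π[17]=1 (border 'b')
j=18 s[j]='a': k: 1→0; π[18]=0 (border '')
j=19 s[j]='a': π[19]=0 (border '')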